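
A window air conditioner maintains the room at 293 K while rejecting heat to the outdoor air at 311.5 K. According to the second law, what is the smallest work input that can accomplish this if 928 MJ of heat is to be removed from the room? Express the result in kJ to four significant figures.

58590 kJ

The reservoir spacing is ΔT = 311.5 − 293 = 18.50 K.
The reversible limit is COP_R = T_C/ΔT = 15.84, so W_min = Q_C/COP = Q_C·ΔT/T_C.
W_min = 928.0 × 18.50/293.00 = 58.59 MJ = 58590 kJ.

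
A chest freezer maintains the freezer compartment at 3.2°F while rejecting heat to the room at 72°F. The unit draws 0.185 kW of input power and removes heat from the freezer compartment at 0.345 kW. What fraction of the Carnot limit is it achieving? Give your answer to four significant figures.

COP_actual = Q̇_C/Ẇ = 0.3450/0.1850 = 1.865.
In absolute terms T_C = 257.15 K and T_H = 295.37 K, so ΔT = 38.22 K.
COP_Carnot = T_C/ΔT = 257.15/38.22 = 6.728.
η_II = COP_actual/COP_Carnot = 1.865/6.728 = 0.2772.

0.2772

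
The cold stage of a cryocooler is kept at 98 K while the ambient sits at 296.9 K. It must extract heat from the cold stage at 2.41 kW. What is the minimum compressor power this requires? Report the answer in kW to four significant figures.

4.891 kW

The reservoir spacing is ΔT = 296.9 − 98 = 198.9 K.
COP_Carnot = T_C/ΔT = 98.00/198.9 = 0.4927.
Ẇ_min = Q̇/COP_Carnot = 2.410/0.4927 = 4.891 kW.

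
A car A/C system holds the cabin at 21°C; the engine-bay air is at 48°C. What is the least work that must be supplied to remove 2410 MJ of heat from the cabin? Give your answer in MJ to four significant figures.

In absolute terms T_C = 294.15 K and T_H = 321.15 K, so ΔT = 27.00 K.
The reversible limit is COP_R = T_C/ΔT = 10.89, so W_min = Q_C/COP = Q_C·ΔT/T_C.
W_min = 2410 × 27.00/294.15 = 221.2 MJ.

221.2 MJ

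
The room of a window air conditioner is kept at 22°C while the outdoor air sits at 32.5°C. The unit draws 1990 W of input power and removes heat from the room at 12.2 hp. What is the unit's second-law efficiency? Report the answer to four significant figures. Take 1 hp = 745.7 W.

Converting, Q̇_C = 12.20 hp = 9098 W, so COP_actual = Q̇_C/Ẇ = 9098/1990 = 4.572.
In absolute terms T_C = 295.15 K and T_H = 305.65 K, so ΔT = 10.50 K.
COP_Carnot = T_C/ΔT = 295.15/10.50 = 28.11.
η_II = COP_actual/COP_Carnot = 4.572/28.11 = 0.1626.

0.1626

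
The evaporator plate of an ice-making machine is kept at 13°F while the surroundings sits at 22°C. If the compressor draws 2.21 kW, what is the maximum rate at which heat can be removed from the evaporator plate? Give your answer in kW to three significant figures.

17.8 kW

In absolute terms T_C = 262.59 K and T_H = 295.15 K, so ΔT = 32.56 K.
COP_Carnot = T_C/ΔT = 262.59/32.56 = 8.066.
Q̇_max = COP_Carnot × Ẇ = 8.066 × 2.210 kW = 17.83 kW.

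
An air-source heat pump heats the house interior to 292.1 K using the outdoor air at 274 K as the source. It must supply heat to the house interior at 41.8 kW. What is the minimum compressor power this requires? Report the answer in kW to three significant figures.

The reservoir spacing is ΔT = 292.1 − 274 = 18.10 K.
COP_Carnot = T_H/ΔT = 292.10/18.10 = 16.14.
Ẇ_min = Q̇/COP_Carnot = 41.80/16.14 = 2.590 kW.

2.59 kW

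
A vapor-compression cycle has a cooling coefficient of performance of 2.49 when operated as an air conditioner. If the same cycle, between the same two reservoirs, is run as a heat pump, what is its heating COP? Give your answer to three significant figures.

The first law on one cycle gives Q_H = Q_C + W, so Q_H/W = Q_C/W + 1.
COP_HP = COP_R + 1 = 2.49 + 1 = 3.49.

3.49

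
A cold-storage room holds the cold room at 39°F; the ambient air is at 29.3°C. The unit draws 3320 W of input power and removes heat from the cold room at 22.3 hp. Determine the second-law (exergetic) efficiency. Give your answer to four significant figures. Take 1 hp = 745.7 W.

Converting, Q̇_C = 22.30 hp = 16630 W, so COP_actual = Q̇_C/Ẇ = 16630/3320 = 5.009.
In absolute terms T_C = 277.04 K and T_H = 302.45 K, so ΔT = 25.41 K.
COP_Carnot = T_C/ΔT = 277.04/25.41 = 10.90.
η_II = COP_actual/COP_Carnot = 5.009/10.90 = 0.4594.

0.4594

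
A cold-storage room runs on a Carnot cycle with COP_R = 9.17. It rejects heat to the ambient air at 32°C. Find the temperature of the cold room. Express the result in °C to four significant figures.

1.995 °C

For a Carnot refrigerator COP_R = T_C/(T_H − T_C), so T_C = COP·T_H/(1 + COP).
With T_H = 305.15 K, T_C = 9.17 × 305.15/10.17 = 275.15 K.
Converting, 275.15 K = 2.00°C.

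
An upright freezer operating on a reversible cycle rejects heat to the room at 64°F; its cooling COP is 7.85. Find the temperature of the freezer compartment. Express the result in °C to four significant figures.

For a Carnot refrigerator COP_R = T_C/(T_H − T_C), so T_C = COP·T_H/(1 + COP).
With T_H = 290.93 K, T_C = 7.85 × 290.93/8.850 = 258.05 K.
Converting, 258.05 K = -15.10°C.

-15.10 °C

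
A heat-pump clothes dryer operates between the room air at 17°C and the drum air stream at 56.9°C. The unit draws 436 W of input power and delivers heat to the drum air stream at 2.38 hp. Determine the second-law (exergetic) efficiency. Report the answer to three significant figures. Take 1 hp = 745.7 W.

Converting, Q̇_H = 2.380 hp = 1775 W, so COP_actual = Q̇_H/Ẇ = 1775/436.0 = 4.071.
In absolute terms T_C = 290.15 K and T_H = 330.05 K, so ΔT = 39.90 K.
COP_Carnot = T_H/ΔT = 330.05/39.90 = 8.272.
η_II = COP_actual/COP_Carnot = 4.071/8.272 = 0.4921.

0.492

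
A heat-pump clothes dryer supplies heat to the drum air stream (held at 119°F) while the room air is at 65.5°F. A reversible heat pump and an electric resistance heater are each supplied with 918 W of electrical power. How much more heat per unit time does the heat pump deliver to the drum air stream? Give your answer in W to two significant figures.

In absolute terms T_C = 291.76 K and T_H = 321.48 K, so ΔT = 29.72 K.
COP_Carnot = T_H/ΔT = 321.48/29.72 = 10.82.
The heat pump delivers Q̇_H = COP × Ẇ = 9929 W; the resistance heater delivers Ẇ = 918.0 W.
Extra = (COP − 1)·Ẇ = 9011 W.

9000 W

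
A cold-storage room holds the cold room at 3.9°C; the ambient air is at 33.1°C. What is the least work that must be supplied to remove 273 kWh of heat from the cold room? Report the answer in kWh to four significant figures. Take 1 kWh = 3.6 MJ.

28.77 kWh

In absolute terms T_C = 277.05 K and T_H = 306.25 K, so ΔT = 29.20 K.
The reversible limit is COP_R = T_C/ΔT = 9.488, so W_min = Q_C/COP = Q_C·ΔT/T_C.
W_min = 273.0 × 29.20/277.05 = 28.77 kWh.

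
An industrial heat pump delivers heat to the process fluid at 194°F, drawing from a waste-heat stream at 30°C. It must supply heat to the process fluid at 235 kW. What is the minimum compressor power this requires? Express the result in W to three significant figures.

In absolute terms T_C = 303.15 K and T_H = 363.15 K, so ΔT = 60.00 K.
COP_Carnot = T_H/ΔT = 363.15/60.00 = 6.053.
Ẇ_min = Q̇/COP_Carnot = 235.0/6.053 = 38.83 kW = 38830 W.

38800 W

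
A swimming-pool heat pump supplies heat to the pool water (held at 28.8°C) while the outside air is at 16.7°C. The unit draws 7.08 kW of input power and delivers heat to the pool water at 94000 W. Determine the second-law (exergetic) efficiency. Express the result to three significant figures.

Converting, Q̇_H = 94000 W = 94.00 kW, so COP_actual = Q̇_H/Ẇ = 94.00/7.080 = 13.28.
In absolute terms T_C = 289.85 K and T_H = 301.95 K, so ΔT = 12.10 K.
COP_Carnot = T_H/ΔT = 301.95/12.10 = 24.95.
η_II = COP_actual/COP_Carnot = 13.28/24.95 = 0.5320.

0.532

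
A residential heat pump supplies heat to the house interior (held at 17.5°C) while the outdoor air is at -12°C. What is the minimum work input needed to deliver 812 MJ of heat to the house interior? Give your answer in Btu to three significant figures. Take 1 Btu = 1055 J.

78100 Btu

In absolute terms T_C = 261.15 K and T_H = 290.65 K, so ΔT = 29.50 K.
The reversible limit is COP_HP = T_H/ΔT = 9.853, so W_min = Q_H/COP = Q_H·ΔT/T_H.
W_min = 812.0 × 29.50/290.65 = 82.42 MJ = 78120 Btu.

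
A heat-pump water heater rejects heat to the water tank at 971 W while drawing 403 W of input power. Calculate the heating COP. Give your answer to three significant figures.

The first law gives Q̇_H = Q̇_C + Ẇ, so the three rates are Q̇_C = 568.0, Q̇_H = 971.0, Ẇ = 403.0 W.
COP_HP = Q̇_H/Ẇ = 971.0/403.0 = 2.409.

2.41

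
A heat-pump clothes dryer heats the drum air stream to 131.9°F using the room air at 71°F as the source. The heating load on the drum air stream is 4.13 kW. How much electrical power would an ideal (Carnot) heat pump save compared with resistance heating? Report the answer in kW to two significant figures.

In absolute terms T_C = 294.82 K and T_H = 328.65 K, so ΔT = 33.83 K.
COP_Carnot = T_H/ΔT = 328.65/33.83 = 9.714.
Resistance heating needs Ẇ_res = Q̇_H = 4.130 kW; the reversible heat pump needs only Ẇ_hp = Q̇_H/COP = 0.4252 kW.
Saving = 4.130 − 0.4252 = 3.705 kW.

3.7 kW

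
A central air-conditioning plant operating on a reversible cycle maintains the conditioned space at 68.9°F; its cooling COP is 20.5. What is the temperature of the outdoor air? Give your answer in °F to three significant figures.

94.7 °F

COP_R = T_C/(T_H − T_C) gives T_H − T_C = T_C/COP.
With T_C = 293.65 K, T_H = 293.65 × (1 + 1/20.5) = 307.97 K.
Converting, 307.97 K = 94.68°F.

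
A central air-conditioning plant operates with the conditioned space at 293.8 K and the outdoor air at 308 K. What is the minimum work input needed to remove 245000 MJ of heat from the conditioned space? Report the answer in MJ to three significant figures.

11800 MJ

The reservoir spacing is ΔT = 308 − 293.8 = 14.20 K.
The reversible limit is COP_R = T_C/ΔT = 20.69, so W_min = Q_C/COP = Q_C·ΔT/T_C.
W_min = 245000 × 14.20/293.80 = 11840 MJ.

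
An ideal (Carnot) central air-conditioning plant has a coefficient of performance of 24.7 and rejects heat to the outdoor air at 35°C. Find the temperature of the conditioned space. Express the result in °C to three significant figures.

23.0 °C

For a Carnot refrigerator COP_R = T_C/(T_H − T_C), so T_C = COP·T_H/(1 + COP).
With T_H = 308.15 K, T_C = 24.7 × 308.15/25.70 = 296.16 K.
Converting, 296.16 K = 23.01°C.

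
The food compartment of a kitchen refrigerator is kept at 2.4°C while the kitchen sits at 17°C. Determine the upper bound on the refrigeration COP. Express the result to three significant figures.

In absolute terms T_C = 275.55 K and T_H = 290.15 K, so ΔT = 14.60 K.
For a reversible cycle, COP_Carnot = T_C/ΔT = 275.55/14.60 = 18.87.

18.9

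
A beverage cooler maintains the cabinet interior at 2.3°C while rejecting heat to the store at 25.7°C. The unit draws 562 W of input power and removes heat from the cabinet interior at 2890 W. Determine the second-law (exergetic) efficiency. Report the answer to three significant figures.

COP_actual = Q̇_C/Ẇ = 2890/562.0 = 5.142.
In absolute terms T_C = 275.45 K and T_H = 298.85 K, so ΔT = 23.40 K.
COP_Carnot = T_C/ΔT = 275.45/23.40 = 11.77.
η_II = COP_actual/COP_Carnot = 5.142/11.77 = 0.4369.

0.437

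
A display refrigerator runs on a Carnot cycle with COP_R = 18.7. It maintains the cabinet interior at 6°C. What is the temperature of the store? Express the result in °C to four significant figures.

COP_R = T_C/(T_H − T_C) gives T_H − T_C = T_C/COP.
With T_C = 279.15 K, T_H = 279.15 × (1 + 1/18.7) = 294.08 K.
Converting, 294.08 K = 20.93°C.

20.93 °C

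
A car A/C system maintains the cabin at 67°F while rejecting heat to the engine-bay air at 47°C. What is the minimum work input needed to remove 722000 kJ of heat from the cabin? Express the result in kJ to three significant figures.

In absolute terms T_C = 292.59 K and T_H = 320.15 K, so ΔT = 27.56 K.
The reversible limit is COP_R = T_C/ΔT = 10.62, so W_min = Q_C/COP = Q_C·ΔT/T_C.
W_min = 722000 × 27.56/292.59 = 68000 kJ.

68000 kJ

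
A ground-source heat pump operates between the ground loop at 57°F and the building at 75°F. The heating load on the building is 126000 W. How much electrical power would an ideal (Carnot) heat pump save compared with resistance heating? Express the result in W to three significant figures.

122000 W

In absolute terms T_C = 287.04 K and T_H = 297.04 K, so ΔT = 10.00 K.
COP_Carnot = T_H/ΔT = 297.04/10.00 = 29.70.
Resistance heating needs Ẇ_res = Q̇_H = 126000 W; the reversible heat pump needs only Ẇ_hp = Q̇_H/COP = 4242 W.
Saving = 126000 − 4242 = 121800 W.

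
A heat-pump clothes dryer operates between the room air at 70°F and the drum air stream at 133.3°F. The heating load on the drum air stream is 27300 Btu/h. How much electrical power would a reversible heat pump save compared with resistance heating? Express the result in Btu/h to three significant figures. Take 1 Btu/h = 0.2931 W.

In absolute terms T_C = 294.26 K and T_H = 329.43 K, so ΔT = 35.17 K.
COP_Carnot = T_H/ΔT = 329.43/35.17 = 9.368.
Resistance heating needs Ẇ_res = Q̇_H = 27300 Btu/h; the reversible heat pump needs only Ẇ_hp = Q̇_H/COP = 2914 Btu/h.
Saving = 27300 − 2914 = 24390 Btu/h.

24400 Btu/h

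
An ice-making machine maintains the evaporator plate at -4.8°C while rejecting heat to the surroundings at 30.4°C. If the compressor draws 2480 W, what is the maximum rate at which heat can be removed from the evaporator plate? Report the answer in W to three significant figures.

In absolute terms T_C = 268.35 K and T_H = 303.55 K, so ΔT = 35.20 K.
COP_Carnot = T_C/ΔT = 268.35/35.20 = 7.624.
Q̇_max = COP_Carnot × Ẇ = 7.624 × 2480 W = 18910 W.

18900 W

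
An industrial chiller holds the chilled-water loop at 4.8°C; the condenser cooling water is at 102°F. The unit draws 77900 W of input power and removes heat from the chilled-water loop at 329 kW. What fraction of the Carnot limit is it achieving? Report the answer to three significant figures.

0.518

Converting, Q̇_C = 329.0 kW = 329000 W, so COP_actual = Q̇_C/Ẇ = 329000/77900 = 4.223.
In absolute terms T_C = 277.95 K and T_H = 312.04 K, so ΔT = 34.09 K.
COP_Carnot = T_C/ΔT = 277.95/34.09 = 8.154.
η_II = COP_actual/COP_Carnot = 4.223/8.154 = 0.5180.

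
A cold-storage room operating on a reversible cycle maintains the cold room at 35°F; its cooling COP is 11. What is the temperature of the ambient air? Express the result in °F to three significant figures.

80.0 °F

COP_R = T_C/(T_H − T_C) gives T_H − T_C = T_C/COP.
With T_C = 274.82 K, T_H = 274.82 × (1 + 1/11) = 299.80 K.
Converting, 299.80 K = 79.97°F.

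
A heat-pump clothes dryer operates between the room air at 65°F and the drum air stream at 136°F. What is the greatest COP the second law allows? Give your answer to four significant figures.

In absolute terms T_C = 291.48 K and T_H = 330.93 K, so ΔT = 39.44 K.
For a reversible cycle, COP_Carnot = T_H/ΔT = 330.93/39.44 = 8.390.

8.390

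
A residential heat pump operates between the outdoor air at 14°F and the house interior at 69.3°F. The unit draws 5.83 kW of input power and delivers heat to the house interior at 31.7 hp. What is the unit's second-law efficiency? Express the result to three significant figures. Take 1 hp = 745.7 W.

0.424

Converting, Q̇_H = 31.70 hp = 23.64 kW, so COP_actual = Q̇_H/Ẇ = 23.64/5.830 = 4.055.
In absolute terms T_C = 263.15 K and T_H = 293.87 K, so ΔT = 30.72 K.
COP_Carnot = T_H/ΔT = 293.87/30.72 = 9.565.
η_II = COP_actual/COP_Carnot = 4.055/9.565 = 0.4239.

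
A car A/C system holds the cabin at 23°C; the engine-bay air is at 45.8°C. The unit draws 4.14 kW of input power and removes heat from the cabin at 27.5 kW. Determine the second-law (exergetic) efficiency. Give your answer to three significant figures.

0.511

COP_actual = Q̇_C/Ẇ = 27.50/4.140 = 6.643.
In absolute terms T_C = 296.15 K and T_H = 318.95 K, so ΔT = 22.80 K.
COP_Carnot = T_C/ΔT = 296.15/22.80 = 12.99.
η_II = COP_actual/COP_Carnot = 6.643/12.99 = 0.5114.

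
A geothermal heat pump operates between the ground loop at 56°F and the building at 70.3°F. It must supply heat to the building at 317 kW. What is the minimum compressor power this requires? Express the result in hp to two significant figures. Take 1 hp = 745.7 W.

In absolute terms T_C = 286.48 K and T_H = 294.43 K, so ΔT = 7.944 K.
COP_Carnot = T_H/ΔT = 294.43/7.944 = 37.06.
Ẇ_min = Q̇/COP_Carnot = 317.0/37.06 = 8.554 kW = 11.47 hp.

11 hp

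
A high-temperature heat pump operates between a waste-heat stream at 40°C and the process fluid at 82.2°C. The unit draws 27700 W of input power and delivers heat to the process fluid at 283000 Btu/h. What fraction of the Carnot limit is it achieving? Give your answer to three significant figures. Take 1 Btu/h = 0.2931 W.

0.356

Converting, Q̇_H = 283000 Btu/h = 82950 W, so COP_actual = Q̇_H/Ẇ = 82950/27700 = 2.994.
In absolute terms T_C = 313.15 K and T_H = 355.35 K, so ΔT = 42.20 K.
COP_Carnot = T_H/ΔT = 355.35/42.20 = 8.421.
η_II = COP_actual/COP_Carnot = 2.994/8.421 = 0.3556.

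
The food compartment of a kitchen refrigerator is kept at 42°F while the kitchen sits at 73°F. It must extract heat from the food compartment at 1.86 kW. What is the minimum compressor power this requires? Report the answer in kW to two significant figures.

0.11 kW

In absolute terms T_C = 278.71 K and T_H = 295.93 K, so ΔT = 17.22 K.
COP_Carnot = T_C/ΔT = 278.71/17.22 = 16.18.
Ẇ_min = Q̇/COP_Carnot = 1.860/16.18 = 0.1149 kW.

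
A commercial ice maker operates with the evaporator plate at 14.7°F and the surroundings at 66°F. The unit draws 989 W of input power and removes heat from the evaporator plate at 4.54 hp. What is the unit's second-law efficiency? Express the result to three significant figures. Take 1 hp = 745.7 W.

0.370

Converting, Q̇_C = 4.540 hp = 3385 W, so COP_actual = Q̇_C/Ẇ = 3385/989.0 = 3.423.
In absolute terms T_C = 263.54 K and T_H = 292.04 K, so ΔT = 28.50 K.
COP_Carnot = T_C/ΔT = 263.54/28.50 = 9.247.
η_II = COP_actual/COP_Carnot = 3.423/9.247 = 0.3702.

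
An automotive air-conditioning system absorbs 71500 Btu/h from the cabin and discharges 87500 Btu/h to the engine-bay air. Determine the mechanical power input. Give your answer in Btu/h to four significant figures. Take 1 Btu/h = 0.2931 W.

16000 Btu/h

For a cyclic device the first law requires Q̇_H = Q̇_C + Ẇ.
Ẇ = Q̇_H − Q̇_C = 16000 Btu/h.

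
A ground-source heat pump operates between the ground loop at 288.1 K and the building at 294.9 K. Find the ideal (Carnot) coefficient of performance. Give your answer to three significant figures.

The reservoir spacing is ΔT = 294.9 − 288.1 = 6.800 K.
For a reversible cycle, COP_Carnot = T_H/ΔT = 294.90/6.800 = 43.37.

43.4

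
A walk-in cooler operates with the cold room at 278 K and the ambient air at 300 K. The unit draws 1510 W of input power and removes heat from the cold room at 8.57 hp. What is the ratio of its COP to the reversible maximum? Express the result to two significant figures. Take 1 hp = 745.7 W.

Converting, Q̇_C = 8.570 hp = 6391 W, so COP_actual = Q̇_C/Ẇ = 6391/1510 = 4.232.
The reservoir spacing is ΔT = 300 − 278 = 22.00 K.
COP_Carnot = T_C/ΔT = 278.00/22.00 = 12.64.
η_II = COP_actual/COP_Carnot = 4.232/12.64 = 0.3349.

0.33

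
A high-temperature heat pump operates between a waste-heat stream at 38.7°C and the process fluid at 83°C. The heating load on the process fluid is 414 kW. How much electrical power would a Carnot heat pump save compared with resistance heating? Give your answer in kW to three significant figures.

In absolute terms T_C = 311.85 K and T_H = 356.15 K, so ΔT = 44.30 K.
COP_Carnot = T_H/ΔT = 356.15/44.30 = 8.040.
Resistance heating needs Ẇ_res = Q̇_H = 414.0 kW; the reversible heat pump needs only Ẇ_hp = Q̇_H/COP = 51.50 kW.
Saving = 414.0 − 51.50 = 362.5 kW.

363 kW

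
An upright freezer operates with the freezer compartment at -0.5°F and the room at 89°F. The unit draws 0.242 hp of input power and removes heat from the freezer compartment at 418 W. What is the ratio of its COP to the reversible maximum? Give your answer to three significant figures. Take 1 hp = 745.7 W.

Converting, Q̇_C = 418.0 W = 0.5605 hp, so COP_actual = Q̇_C/Ẇ = 0.5605/0.2420 = 2.316.
In absolute terms T_C = 255.09 K and T_H = 304.82 K, so ΔT = 49.72 K.
COP_Carnot = T_C/ΔT = 255.09/49.72 = 5.130.
η_II = COP_actual/COP_Carnot = 2.316/5.130 = 0.4515.

0.451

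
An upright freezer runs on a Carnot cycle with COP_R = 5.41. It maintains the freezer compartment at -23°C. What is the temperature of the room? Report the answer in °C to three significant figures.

23.2 °C

COP_R = T_C/(T_H − T_C) gives T_H − T_C = T_C/COP.
With T_C = 250.15 K, T_H = 250.15 × (1 + 1/5.41) = 296.39 K.
Converting, 296.39 K = 23.24°C.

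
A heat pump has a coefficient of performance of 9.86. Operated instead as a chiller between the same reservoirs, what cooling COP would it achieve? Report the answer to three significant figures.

8.86

Since Q_H = Q_C + W for any cycle, COP_R = Q_C/W = Q_H/W − 1.
COP_R = 9.86 − 1 = 8.86.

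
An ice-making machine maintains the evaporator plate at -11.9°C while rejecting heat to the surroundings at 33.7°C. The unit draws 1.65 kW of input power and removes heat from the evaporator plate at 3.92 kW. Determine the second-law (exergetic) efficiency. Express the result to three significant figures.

COP_actual = Q̇_C/Ẇ = 3.920/1.650 = 2.376.
In absolute terms T_C = 261.25 K and T_H = 306.85 K, so ΔT = 45.60 K.
COP_Carnot = T_C/ΔT = 261.25/45.60 = 5.729.
η_II = COP_actual/COP_Carnot = 2.376/5.729 = 0.4147.

0.415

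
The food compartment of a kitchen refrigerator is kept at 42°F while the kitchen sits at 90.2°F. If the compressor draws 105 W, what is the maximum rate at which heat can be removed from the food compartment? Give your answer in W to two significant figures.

In absolute terms T_C = 278.71 K and T_H = 305.48 K, so ΔT = 26.78 K.
COP_Carnot = T_C/ΔT = 278.71/26.78 = 10.41.
Q̇_max = COP_Carnot × Ẇ = 10.41 × 105.0 W = 1093 W.

1100 W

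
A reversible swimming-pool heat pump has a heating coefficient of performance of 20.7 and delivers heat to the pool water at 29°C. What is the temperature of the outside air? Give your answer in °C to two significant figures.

14 °C

COP_HP = T_H/(T_H − T_C) gives T_H − T_C = T_H/COP.
With T_H = 302.15 K, T_C = 302.15 × (1 − 1/20.7) = 287.55 K.
Converting, 287.55 K = 14.40°C.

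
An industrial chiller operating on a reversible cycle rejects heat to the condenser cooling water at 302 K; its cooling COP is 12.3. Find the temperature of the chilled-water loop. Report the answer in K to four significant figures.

For a Carnot refrigerator COP_R = T_C/(T_H − T_C), so T_C = COP·T_H/(1 + COP).
With T_H = 302.00 K, T_C = 12.3 × 302.00/13.30 = 279.29 K.

279.3 K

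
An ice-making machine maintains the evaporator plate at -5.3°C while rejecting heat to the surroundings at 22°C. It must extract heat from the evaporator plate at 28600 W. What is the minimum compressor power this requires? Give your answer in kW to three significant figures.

In absolute terms T_C = 267.85 K and T_H = 295.15 K, so ΔT = 27.30 K.
COP_Carnot = T_C/ΔT = 267.85/27.30 = 9.811.
Ẇ_min = Q̇/COP_Carnot = 28600/9.811 = 2915 W = 2.915 kW.

2.91 kW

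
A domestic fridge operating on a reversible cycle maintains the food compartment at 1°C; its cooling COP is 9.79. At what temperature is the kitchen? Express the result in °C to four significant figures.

COP_R = T_C/(T_H − T_C) gives T_H − T_C = T_C/COP.
With T_C = 274.15 K, T_H = 274.15 × (1 + 1/9.79) = 302.15 K.
Converting, 302.15 K = 29.00°C.

29.00 °C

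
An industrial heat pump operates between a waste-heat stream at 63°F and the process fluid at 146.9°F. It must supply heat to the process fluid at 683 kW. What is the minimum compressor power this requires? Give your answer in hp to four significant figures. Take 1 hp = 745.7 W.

In absolute terms T_C = 290.37 K and T_H = 336.98 K, so ΔT = 46.61 K.
COP_Carnot = T_H/ΔT = 336.98/46.61 = 7.230.
Ẇ_min = Q̇/COP_Carnot = 683.0/7.230 = 94.47 kW = 126.7 hp.

126.7 hp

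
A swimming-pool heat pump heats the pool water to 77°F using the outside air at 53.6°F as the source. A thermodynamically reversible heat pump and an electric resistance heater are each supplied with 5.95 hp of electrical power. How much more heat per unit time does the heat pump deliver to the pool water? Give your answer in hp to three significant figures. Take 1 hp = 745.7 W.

131 hp

In absolute terms T_C = 285.15 K and T_H = 298.15 K, so ΔT = 13.00 K.
COP_Carnot = T_H/ΔT = 298.15/13.00 = 22.93.
The heat pump delivers Q̇_H = COP × Ẇ = 136.5 hp; the resistance heater delivers Ẇ = 5.950 hp.
Extra = (COP − 1)·Ẇ = 130.5 hp.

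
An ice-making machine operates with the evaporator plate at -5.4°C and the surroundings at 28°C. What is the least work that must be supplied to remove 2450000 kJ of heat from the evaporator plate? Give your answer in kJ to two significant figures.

In absolute terms T_C = 267.75 K and T_H = 301.15 K, so ΔT = 33.40 K.
The reversible limit is COP_R = T_C/ΔT = 8.016, so W_min = Q_C/COP = Q_C·ΔT/T_C.
W_min = 2450000 × 33.40/267.75 = 305600 kJ.

310000 kJ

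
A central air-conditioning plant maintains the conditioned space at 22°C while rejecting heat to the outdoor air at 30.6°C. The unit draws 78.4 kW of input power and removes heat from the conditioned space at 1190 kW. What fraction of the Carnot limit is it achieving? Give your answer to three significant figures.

COP_actual = Q̇_C/Ẇ = 1190/78.40 = 15.18.
In absolute terms T_C = 295.15 K and T_H = 303.75 K, so ΔT = 8.600 K.
COP_Carnot = T_C/ΔT = 295.15/8.600 = 34.32.
η_II = COP_actual/COP_Carnot = 15.18/34.32 = 0.4423.

0.442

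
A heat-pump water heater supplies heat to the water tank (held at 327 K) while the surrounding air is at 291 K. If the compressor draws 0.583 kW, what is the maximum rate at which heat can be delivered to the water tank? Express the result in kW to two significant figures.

The reservoir spacing is ΔT = 327 − 291 = 36.00 K.
COP_Carnot = T_H/ΔT = 327.00/36.00 = 9.083.
Q̇_max = COP_Carnot × Ẇ = 9.083 × 0.5830 kW = 5.296 kW.

5.3 kW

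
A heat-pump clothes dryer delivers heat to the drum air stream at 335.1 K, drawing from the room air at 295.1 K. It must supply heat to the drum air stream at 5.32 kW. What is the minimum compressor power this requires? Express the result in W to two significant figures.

The reservoir spacing is ΔT = 335.1 − 295.1 = 40.00 K.
COP_Carnot = T_H/ΔT = 335.10/40.00 = 8.378.
Ẇ_min = Q̇/COP_Carnot = 5.320/8.378 = 0.6350 kW = 635.0 W.

640 W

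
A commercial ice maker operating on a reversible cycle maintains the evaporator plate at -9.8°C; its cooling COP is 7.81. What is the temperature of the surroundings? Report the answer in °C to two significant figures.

24 °C

COP_R = T_C/(T_H − T_C) gives T_H − T_C = T_C/COP.
With T_C = 263.35 K, T_H = 263.35 × (1 + 1/7.81) = 297.07 K.
Converting, 297.07 K = 23.92°C.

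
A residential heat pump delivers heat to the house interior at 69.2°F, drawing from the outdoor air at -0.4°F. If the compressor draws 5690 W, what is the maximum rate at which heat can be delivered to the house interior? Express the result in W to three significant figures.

43200 W

In absolute terms T_C = 255.15 K and T_H = 293.82 K, so ΔT = 38.67 K.
COP_Carnot = T_H/ΔT = 293.82/38.67 = 7.599.
Q̇_max = COP_Carnot × Ẇ = 7.599 × 5690 W = 43240 W.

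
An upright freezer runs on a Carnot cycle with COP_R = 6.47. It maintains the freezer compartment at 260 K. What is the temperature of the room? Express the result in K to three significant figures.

COP_R = T_C/(T_H − T_C) gives T_H − T_C = T_C/COP.
With T_C = 260.00 K, T_H = 260.00 × (1 + 1/6.47) = 300.19 K.

300 K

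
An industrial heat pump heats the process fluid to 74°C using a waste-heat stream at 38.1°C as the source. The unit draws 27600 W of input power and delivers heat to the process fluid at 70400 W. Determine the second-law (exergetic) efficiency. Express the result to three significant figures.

COP_actual = Q̇_H/Ẇ = 70400/27600 = 2.551.
In absolute terms T_C = 311.25 K and T_H = 347.15 K, so ΔT = 35.90 K.
COP_Carnot = T_H/ΔT = 347.15/35.90 = 9.670.
η_II = COP_actual/COP_Carnot = 2.551/9.670 = 0.2638.

0.264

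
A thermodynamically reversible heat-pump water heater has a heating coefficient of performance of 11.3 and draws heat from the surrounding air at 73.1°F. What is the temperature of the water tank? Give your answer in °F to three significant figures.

COP_HP = T_H/(T_H − T_C) rearranges to T_H = COP·T_C/(COP − 1).
With T_C = 295.98 K, T_H = 11.3 × 295.98/10.30 = 324.72 K.
Converting, 324.72 K = 124.83°F.

125 °F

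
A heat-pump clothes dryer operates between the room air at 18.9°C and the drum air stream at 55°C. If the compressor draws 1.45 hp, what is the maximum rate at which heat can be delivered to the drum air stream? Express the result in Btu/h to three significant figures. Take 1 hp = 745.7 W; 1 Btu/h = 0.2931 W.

33500 Btu/h

In absolute terms T_C = 292.05 K and T_H = 328.15 K, so ΔT = 36.10 K.
COP_Carnot = T_H/ΔT = 328.15/36.10 = 9.090.
Q̇_max = COP_Carnot × Ẇ = 9.090 × 1.450 hp = 13.18 hp = 33530 Btu/h.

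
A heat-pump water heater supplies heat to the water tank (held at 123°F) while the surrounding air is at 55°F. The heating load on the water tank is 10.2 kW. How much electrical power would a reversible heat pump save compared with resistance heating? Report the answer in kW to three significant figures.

In absolute terms T_C = 285.93 K and T_H = 323.71 K, so ΔT = 37.78 K.
COP_Carnot = T_H/ΔT = 323.71/37.78 = 8.569.
Resistance heating needs Ẇ_res = Q̇_H = 10.20 kW; the reversible heat pump needs only Ẇ_hp = Q̇_H/COP = 1.190 kW.
Saving = 10.20 − 1.190 = 9.010 kW.

9.01 kW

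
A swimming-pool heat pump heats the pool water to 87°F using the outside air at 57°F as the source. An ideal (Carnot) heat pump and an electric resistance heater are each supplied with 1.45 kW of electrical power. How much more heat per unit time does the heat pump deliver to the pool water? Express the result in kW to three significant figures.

In absolute terms T_C = 287.04 K and T_H = 303.71 K, so ΔT = 16.67 K.
COP_Carnot = T_H/ΔT = 303.71/16.67 = 18.22.
The heat pump delivers Q̇_H = COP × Ẇ = 26.42 kW; the resistance heater delivers Ẇ = 1.450 kW.
Extra = (COP − 1)·Ẇ = 24.97 kW.

25.0 kW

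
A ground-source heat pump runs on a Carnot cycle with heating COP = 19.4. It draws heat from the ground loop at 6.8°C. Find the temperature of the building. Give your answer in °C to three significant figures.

COP_HP = T_H/(T_H − T_C) rearranges to T_H = COP·T_C/(COP − 1).
With T_C = 279.95 K, T_H = 19.4 × 279.95/18.40 = 295.16 K.
Converting, 295.16 K = 22.01°C.

22.0 °C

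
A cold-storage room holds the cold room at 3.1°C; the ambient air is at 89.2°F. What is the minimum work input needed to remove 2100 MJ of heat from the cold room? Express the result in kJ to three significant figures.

218000 kJ

In absolute terms T_C = 276.25 K and T_H = 304.93 K, so ΔT = 28.68 K.
The reversible limit is COP_R = T_C/ΔT = 9.633, so W_min = Q_C/COP = Q_C·ΔT/T_C.
W_min = 2100 × 28.68/276.25 = 218.0 MJ = 218000 kJ.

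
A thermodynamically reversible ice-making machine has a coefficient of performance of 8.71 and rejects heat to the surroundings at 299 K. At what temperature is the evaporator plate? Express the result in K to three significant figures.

268 K

For a Carnot refrigerator COP_R = T_C/(T_H − T_C), so T_C = COP·T_H/(1 + COP).
With T_H = 299.00 K, T_C = 8.71 × 299.00/9.710 = 268.21 K.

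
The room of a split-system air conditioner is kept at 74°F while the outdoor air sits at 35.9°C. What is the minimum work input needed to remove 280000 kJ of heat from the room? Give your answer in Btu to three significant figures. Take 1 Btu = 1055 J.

In absolute terms T_C = 296.48 K and T_H = 309.05 K, so ΔT = 12.57 K.
The reversible limit is COP_R = T_C/ΔT = 23.59, so W_min = Q_C/COP = Q_C·ΔT/T_C.
W_min = 280000 × 12.57/296.48 = 11870 kJ = 11250 Btu.

11200 Btu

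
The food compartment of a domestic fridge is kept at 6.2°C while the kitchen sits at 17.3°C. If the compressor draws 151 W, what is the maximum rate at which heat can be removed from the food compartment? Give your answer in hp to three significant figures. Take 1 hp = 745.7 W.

5.10 hp

In absolute terms T_C = 279.35 K and T_H = 290.45 K, so ΔT = 11.10 K.
COP_Carnot = T_C/ΔT = 279.35/11.10 = 25.17.
Q̇_max = COP_Carnot × Ẇ = 25.17 × 151.0 W = 3800 W = 5.096 hp.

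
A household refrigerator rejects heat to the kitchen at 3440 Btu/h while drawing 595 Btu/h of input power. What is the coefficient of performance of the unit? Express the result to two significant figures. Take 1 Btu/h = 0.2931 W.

The first law gives Q̇_H = Q̇_C + Ẇ, so the three rates are Q̇_C = 2845, Q̇_H = 3440, Ẇ = 595.0 Btu/h.
COP_R = Q̇_C/Ẇ = 2845/595.0 = 4.782.

4.8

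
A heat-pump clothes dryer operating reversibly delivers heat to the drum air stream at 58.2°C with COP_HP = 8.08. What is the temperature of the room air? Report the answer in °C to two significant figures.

COP_HP = T_H/(T_H − T_C) gives T_H − T_C = T_H/COP.
With T_H = 331.35 K, T_C = 331.35 × (1 − 1/8.08) = 290.34 K.
Converting, 290.34 K = 17.19°C.

17 °C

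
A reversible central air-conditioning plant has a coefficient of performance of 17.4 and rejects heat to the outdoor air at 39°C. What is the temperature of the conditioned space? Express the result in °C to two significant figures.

For a Carnot refrigerator COP_R = T_C/(T_H − T_C), so T_C = COP·T_H/(1 + COP).
With T_H = 312.15 K, T_C = 17.4 × 312.15/18.40 = 295.19 K.
Converting, 295.19 K = 22.04°C.

22 °C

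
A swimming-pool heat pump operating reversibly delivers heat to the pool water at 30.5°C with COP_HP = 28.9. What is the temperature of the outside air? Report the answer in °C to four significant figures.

19.99 °C

COP_HP = T_H/(T_H − T_C) gives T_H − T_C = T_H/COP.
With T_H = 303.65 K, T_C = 303.65 × (1 − 1/28.9) = 293.14 K.
Converting, 293.14 K = 19.99°C.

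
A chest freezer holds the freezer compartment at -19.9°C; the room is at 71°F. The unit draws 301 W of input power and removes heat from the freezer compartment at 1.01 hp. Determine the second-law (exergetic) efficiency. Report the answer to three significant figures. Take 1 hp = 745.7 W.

0.411

Converting, Q̇_C = 1.010 hp = 753.2 W, so COP_actual = Q̇_C/Ẇ = 753.2/301.0 = 2.502.
In absolute terms T_C = 253.25 K and T_H = 294.82 K, so ΔT = 41.57 K.
COP_Carnot = T_C/ΔT = 253.25/41.57 = 6.093.
η_II = COP_actual/COP_Carnot = 2.502/6.093 = 0.4107.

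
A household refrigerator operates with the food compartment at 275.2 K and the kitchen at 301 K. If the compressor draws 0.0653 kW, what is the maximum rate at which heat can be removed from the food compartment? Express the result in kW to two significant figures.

The reservoir spacing is ΔT = 301 − 275.2 = 25.80 K.
COP_Carnot = T_C/ΔT = 275.20/25.80 = 10.67.
Q̇_max = COP_Carnot × Ẇ = 10.67 × 0.06530 kW = 0.6965 kW.

0.70 kW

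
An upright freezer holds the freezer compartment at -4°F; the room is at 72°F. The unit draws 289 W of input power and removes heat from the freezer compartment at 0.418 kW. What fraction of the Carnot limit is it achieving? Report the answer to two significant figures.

Converting, Q̇_C = 0.4180 kW = 418.0 W, so COP_actual = Q̇_C/Ẇ = 418.0/289.0 = 1.446.
In absolute terms T_C = 253.15 K and T_H = 295.37 K, so ΔT = 42.22 K.
COP_Carnot = T_C/ΔT = 253.15/42.22 = 5.996.
η_II = COP_actual/COP_Carnot = 1.446/5.996 = 0.2412.

0.24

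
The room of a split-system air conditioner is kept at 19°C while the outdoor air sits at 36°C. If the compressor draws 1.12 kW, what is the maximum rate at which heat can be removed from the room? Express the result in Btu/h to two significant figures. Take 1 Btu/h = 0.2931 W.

66000 Btu/h

In absolute terms T_C = 292.15 K and T_H = 309.15 K, so ΔT = 17.00 K.
COP_Carnot = T_C/ΔT = 292.15/17.00 = 17.19.
Q̇_max = COP_Carnot × Ẇ = 17.19 × 1.120 kW = 19.25 kW = 65670 Btu/h.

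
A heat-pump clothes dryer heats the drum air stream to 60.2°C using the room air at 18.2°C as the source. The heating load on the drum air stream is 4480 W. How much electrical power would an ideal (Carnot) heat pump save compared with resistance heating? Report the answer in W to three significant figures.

In absolute terms T_C = 291.35 K and T_H = 333.35 K, so ΔT = 42.00 K.
COP_Carnot = T_H/ΔT = 333.35/42.00 = 7.937.
Resistance heating needs Ẇ_res = Q̇_H = 4480 W; the reversible heat pump needs only Ẇ_hp = Q̇_H/COP = 564.5 W.
Saving = 4480 − 564.5 = 3916 W.

3920 W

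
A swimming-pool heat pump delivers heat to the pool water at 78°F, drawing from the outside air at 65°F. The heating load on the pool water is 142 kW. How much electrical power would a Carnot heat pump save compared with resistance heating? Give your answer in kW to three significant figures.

139 kW

In absolute terms T_C = 291.48 K and T_H = 298.71 K, so ΔT = 7.222 K.
COP_Carnot = T_H/ΔT = 298.71/7.222 = 41.36.
Resistance heating needs Ẇ_res = Q̇_H = 142.0 kW; the reversible heat pump needs only Ẇ_hp = Q̇_H/COP = 3.433 kW.
Saving = 142.0 − 3.433 = 138.6 kW.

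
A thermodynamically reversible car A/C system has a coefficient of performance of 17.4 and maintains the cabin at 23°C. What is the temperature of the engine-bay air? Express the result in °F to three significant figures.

104 °F

COP_R = T_C/(T_H − T_C) gives T_H − T_C = T_C/COP.
With T_C = 296.15 K, T_H = 296.15 × (1 + 1/17.4) = 313.17 K.
Converting, 313.17 K = 104.04°F.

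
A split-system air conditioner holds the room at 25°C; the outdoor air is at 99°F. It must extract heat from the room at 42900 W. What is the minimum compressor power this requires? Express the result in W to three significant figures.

In absolute terms T_C = 298.15 K and T_H = 310.37 K, so ΔT = 12.22 K.
COP_Carnot = T_C/ΔT = 298.15/12.22 = 24.39.
Ẇ_min = Q̇/COP_Carnot = 42900/24.39 = 1759 W.

1760 W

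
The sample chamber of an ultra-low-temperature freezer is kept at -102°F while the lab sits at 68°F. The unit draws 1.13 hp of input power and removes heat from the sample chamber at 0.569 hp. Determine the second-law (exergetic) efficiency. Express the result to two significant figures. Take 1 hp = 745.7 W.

COP_actual = Q̇_C/Ẇ = 0.5690/1.130 = 0.5035.
In absolute terms T_C = 198.71 K and T_H = 293.15 K, so ΔT = 94.44 K.
COP_Carnot = T_C/ΔT = 198.71/94.44 = 2.104.
η_II = COP_actual/COP_Carnot = 0.5035/2.104 = 0.2393.

0.24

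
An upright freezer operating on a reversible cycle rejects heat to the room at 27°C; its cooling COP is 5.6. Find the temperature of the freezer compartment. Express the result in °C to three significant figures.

-18.5 °C

For a Carnot refrigerator COP_R = T_C/(T_H − T_C), so T_C = COP·T_H/(1 + COP).
With T_H = 300.15 K, T_C = 5.6 × 300.15/6.600 = 254.67 K.
Converting, 254.67 K = -18.48°C.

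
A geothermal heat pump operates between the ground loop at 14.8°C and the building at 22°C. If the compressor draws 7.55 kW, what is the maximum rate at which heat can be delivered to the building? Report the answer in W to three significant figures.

In absolute terms T_C = 287.95 K and T_H = 295.15 K, so ΔT = 7.200 K.
COP_Carnot = T_H/ΔT = 295.15/7.200 = 40.99.
Q̇_max = COP_Carnot × Ẇ = 40.99 × 7.550 kW = 309.5 kW = 309500 W.

309000 W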